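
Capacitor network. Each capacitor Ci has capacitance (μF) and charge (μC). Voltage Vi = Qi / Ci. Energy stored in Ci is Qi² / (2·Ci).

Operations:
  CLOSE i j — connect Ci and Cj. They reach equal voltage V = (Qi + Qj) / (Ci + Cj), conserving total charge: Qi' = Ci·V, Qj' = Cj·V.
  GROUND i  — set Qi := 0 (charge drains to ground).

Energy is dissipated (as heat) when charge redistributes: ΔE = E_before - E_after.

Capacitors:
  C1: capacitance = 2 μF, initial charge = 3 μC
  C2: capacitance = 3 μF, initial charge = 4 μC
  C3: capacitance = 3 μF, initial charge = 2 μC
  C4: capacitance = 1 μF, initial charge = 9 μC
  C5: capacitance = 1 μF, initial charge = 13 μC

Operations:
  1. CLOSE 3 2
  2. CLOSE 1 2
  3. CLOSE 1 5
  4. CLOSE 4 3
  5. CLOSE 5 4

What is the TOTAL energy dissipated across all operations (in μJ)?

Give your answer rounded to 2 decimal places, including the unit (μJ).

Answer: 72.03 μJ

Derivation:
Initial: C1(2μF, Q=3μC, V=1.50V), C2(3μF, Q=4μC, V=1.33V), C3(3μF, Q=2μC, V=0.67V), C4(1μF, Q=9μC, V=9.00V), C5(1μF, Q=13μC, V=13.00V)
Op 1: CLOSE 3-2: Q_total=6.00, C_total=6.00, V=1.00; Q3=3.00, Q2=3.00; dissipated=0.333
Op 2: CLOSE 1-2: Q_total=6.00, C_total=5.00, V=1.20; Q1=2.40, Q2=3.60; dissipated=0.150
Op 3: CLOSE 1-5: Q_total=15.40, C_total=3.00, V=5.13; Q1=10.27, Q5=5.13; dissipated=46.413
Op 4: CLOSE 4-3: Q_total=12.00, C_total=4.00, V=3.00; Q4=3.00, Q3=9.00; dissipated=24.000
Op 5: CLOSE 5-4: Q_total=8.13, C_total=2.00, V=4.07; Q5=4.07, Q4=4.07; dissipated=1.138
Total dissipated: 72.034 μJ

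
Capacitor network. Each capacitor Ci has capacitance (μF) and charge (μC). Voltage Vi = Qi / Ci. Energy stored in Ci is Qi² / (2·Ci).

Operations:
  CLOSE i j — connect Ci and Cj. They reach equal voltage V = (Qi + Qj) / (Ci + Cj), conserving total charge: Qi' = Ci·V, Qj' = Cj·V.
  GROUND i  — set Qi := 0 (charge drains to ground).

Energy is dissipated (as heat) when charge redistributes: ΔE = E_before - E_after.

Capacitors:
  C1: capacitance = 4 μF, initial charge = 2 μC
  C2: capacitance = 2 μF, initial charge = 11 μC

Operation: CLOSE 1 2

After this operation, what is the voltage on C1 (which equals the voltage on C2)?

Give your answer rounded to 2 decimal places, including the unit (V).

Answer: 2.17 V

Derivation:
Initial: C1(4μF, Q=2μC, V=0.50V), C2(2μF, Q=11μC, V=5.50V)
Op 1: CLOSE 1-2: Q_total=13.00, C_total=6.00, V=2.17; Q1=8.67, Q2=4.33; dissipated=16.667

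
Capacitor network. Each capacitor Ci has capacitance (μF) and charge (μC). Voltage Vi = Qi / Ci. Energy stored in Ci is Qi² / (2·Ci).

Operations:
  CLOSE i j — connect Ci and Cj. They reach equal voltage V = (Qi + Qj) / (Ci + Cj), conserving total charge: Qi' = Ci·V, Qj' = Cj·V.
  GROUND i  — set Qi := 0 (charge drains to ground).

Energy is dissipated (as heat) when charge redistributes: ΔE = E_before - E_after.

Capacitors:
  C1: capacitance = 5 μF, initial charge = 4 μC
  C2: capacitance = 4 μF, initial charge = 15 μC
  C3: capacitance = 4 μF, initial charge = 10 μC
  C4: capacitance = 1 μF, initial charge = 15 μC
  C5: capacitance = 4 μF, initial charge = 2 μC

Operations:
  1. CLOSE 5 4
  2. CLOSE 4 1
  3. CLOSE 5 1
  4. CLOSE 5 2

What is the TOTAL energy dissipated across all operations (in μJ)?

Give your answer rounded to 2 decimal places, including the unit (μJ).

Initial: C1(5μF, Q=4μC, V=0.80V), C2(4μF, Q=15μC, V=3.75V), C3(4μF, Q=10μC, V=2.50V), C4(1μF, Q=15μC, V=15.00V), C5(4μF, Q=2μC, V=0.50V)
Op 1: CLOSE 5-4: Q_total=17.00, C_total=5.00, V=3.40; Q5=13.60, Q4=3.40; dissipated=84.100
Op 2: CLOSE 4-1: Q_total=7.40, C_total=6.00, V=1.23; Q4=1.23, Q1=6.17; dissipated=2.817
Op 3: CLOSE 5-1: Q_total=19.77, C_total=9.00, V=2.20; Q5=8.79, Q1=10.98; dissipated=5.216
Op 4: CLOSE 5-2: Q_total=23.79, C_total=8.00, V=2.97; Q5=11.89, Q2=11.89; dissipated=2.414
Total dissipated: 94.547 μJ

Answer: 94.55 μJ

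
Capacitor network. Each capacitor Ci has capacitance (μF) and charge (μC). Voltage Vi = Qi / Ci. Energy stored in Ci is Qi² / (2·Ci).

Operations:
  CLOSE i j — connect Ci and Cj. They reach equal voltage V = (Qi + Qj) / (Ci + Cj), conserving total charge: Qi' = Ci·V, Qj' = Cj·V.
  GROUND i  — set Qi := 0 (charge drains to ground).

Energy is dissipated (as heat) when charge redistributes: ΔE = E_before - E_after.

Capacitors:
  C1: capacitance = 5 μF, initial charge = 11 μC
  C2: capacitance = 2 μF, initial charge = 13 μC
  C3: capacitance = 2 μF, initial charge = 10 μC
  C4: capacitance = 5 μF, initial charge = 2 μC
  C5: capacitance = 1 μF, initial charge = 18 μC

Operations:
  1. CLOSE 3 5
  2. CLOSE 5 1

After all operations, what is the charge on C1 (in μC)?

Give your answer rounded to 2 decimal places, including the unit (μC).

Initial: C1(5μF, Q=11μC, V=2.20V), C2(2μF, Q=13μC, V=6.50V), C3(2μF, Q=10μC, V=5.00V), C4(5μF, Q=2μC, V=0.40V), C5(1μF, Q=18μC, V=18.00V)
Op 1: CLOSE 3-5: Q_total=28.00, C_total=3.00, V=9.33; Q3=18.67, Q5=9.33; dissipated=56.333
Op 2: CLOSE 5-1: Q_total=20.33, C_total=6.00, V=3.39; Q5=3.39, Q1=16.94; dissipated=21.202
Final charges: Q1=16.94, Q2=13.00, Q3=18.67, Q4=2.00, Q5=3.39

Answer: 16.94 μC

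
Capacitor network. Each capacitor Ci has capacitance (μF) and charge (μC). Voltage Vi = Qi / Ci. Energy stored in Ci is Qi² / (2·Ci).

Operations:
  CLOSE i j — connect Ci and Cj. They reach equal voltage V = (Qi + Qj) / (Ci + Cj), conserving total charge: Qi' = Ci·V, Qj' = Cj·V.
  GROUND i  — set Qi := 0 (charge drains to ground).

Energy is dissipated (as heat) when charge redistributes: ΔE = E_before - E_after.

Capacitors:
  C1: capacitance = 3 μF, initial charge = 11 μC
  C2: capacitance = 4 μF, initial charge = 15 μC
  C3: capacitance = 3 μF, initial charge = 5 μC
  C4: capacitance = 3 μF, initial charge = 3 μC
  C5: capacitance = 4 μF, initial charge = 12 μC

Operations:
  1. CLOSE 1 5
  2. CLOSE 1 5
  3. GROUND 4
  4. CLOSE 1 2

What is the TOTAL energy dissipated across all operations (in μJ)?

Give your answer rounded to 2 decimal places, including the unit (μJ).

Initial: C1(3μF, Q=11μC, V=3.67V), C2(4μF, Q=15μC, V=3.75V), C3(3μF, Q=5μC, V=1.67V), C4(3μF, Q=3μC, V=1.00V), C5(4μF, Q=12μC, V=3.00V)
Op 1: CLOSE 1-5: Q_total=23.00, C_total=7.00, V=3.29; Q1=9.86, Q5=13.14; dissipated=0.381
Op 2: CLOSE 1-5: Q_total=23.00, C_total=7.00, V=3.29; Q1=9.86, Q5=13.14; dissipated=0.000
Op 3: GROUND 4: Q4=0; energy lost=1.500
Op 4: CLOSE 1-2: Q_total=24.86, C_total=7.00, V=3.55; Q1=10.65, Q2=14.20; dissipated=0.185
Total dissipated: 2.066 μJ

Answer: 2.07 μJ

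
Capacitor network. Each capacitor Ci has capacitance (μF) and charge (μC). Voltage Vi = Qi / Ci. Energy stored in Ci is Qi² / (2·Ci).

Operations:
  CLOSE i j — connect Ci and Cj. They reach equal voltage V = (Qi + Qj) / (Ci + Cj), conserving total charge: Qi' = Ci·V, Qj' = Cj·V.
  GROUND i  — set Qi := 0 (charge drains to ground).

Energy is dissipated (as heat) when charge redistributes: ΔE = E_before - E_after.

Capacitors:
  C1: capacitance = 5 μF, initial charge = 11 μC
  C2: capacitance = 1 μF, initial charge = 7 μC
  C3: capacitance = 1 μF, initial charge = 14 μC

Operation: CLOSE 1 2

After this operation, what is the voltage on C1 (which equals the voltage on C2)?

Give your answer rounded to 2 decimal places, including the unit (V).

Answer: 3.00 V

Derivation:
Initial: C1(5μF, Q=11μC, V=2.20V), C2(1μF, Q=7μC, V=7.00V), C3(1μF, Q=14μC, V=14.00V)
Op 1: CLOSE 1-2: Q_total=18.00, C_total=6.00, V=3.00; Q1=15.00, Q2=3.00; dissipated=9.600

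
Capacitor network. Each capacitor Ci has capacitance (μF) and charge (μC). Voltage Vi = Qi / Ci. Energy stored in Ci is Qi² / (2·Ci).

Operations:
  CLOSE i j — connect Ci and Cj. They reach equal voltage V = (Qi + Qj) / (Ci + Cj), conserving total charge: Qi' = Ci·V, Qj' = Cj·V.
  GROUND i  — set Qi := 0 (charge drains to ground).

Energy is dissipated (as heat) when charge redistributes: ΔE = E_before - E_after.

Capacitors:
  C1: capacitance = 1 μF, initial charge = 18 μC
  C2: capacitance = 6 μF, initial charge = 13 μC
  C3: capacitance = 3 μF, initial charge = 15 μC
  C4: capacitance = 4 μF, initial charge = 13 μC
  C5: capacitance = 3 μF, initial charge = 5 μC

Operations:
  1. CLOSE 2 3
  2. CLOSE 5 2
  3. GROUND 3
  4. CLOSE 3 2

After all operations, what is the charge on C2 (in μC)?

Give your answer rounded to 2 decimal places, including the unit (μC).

Initial: C1(1μF, Q=18μC, V=18.00V), C2(6μF, Q=13μC, V=2.17V), C3(3μF, Q=15μC, V=5.00V), C4(4μF, Q=13μC, V=3.25V), C5(3μF, Q=5μC, V=1.67V)
Op 1: CLOSE 2-3: Q_total=28.00, C_total=9.00, V=3.11; Q2=18.67, Q3=9.33; dissipated=8.028
Op 2: CLOSE 5-2: Q_total=23.67, C_total=9.00, V=2.63; Q5=7.89, Q2=15.78; dissipated=2.086
Op 3: GROUND 3: Q3=0; energy lost=14.519
Op 4: CLOSE 3-2: Q_total=15.78, C_total=9.00, V=1.75; Q3=5.26, Q2=10.52; dissipated=6.915
Final charges: Q1=18.00, Q2=10.52, Q3=5.26, Q4=13.00, Q5=7.89

Answer: 10.52 μC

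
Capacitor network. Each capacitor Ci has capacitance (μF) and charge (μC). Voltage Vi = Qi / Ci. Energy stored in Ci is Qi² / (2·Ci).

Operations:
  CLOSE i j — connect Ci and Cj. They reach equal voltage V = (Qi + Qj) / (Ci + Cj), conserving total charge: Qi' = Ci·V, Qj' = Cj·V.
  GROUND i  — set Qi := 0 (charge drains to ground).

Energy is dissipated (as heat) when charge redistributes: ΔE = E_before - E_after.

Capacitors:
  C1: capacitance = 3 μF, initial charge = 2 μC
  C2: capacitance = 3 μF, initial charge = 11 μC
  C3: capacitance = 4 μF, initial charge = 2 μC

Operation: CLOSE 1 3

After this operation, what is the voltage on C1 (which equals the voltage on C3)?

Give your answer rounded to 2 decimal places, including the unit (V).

Initial: C1(3μF, Q=2μC, V=0.67V), C2(3μF, Q=11μC, V=3.67V), C3(4μF, Q=2μC, V=0.50V)
Op 1: CLOSE 1-3: Q_total=4.00, C_total=7.00, V=0.57; Q1=1.71, Q3=2.29; dissipated=0.024

Answer: 0.57 V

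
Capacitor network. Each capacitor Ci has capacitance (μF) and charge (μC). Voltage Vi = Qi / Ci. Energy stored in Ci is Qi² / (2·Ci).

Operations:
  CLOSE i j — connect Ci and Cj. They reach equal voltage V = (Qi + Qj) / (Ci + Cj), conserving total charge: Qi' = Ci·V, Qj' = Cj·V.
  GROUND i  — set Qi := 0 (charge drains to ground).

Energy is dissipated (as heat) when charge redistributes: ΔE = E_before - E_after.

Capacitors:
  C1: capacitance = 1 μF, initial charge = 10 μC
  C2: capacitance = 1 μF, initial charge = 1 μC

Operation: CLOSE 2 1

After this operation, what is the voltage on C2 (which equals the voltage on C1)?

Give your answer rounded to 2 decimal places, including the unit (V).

Answer: 5.50 V

Derivation:
Initial: C1(1μF, Q=10μC, V=10.00V), C2(1μF, Q=1μC, V=1.00V)
Op 1: CLOSE 2-1: Q_total=11.00, C_total=2.00, V=5.50; Q2=5.50, Q1=5.50; dissipated=20.250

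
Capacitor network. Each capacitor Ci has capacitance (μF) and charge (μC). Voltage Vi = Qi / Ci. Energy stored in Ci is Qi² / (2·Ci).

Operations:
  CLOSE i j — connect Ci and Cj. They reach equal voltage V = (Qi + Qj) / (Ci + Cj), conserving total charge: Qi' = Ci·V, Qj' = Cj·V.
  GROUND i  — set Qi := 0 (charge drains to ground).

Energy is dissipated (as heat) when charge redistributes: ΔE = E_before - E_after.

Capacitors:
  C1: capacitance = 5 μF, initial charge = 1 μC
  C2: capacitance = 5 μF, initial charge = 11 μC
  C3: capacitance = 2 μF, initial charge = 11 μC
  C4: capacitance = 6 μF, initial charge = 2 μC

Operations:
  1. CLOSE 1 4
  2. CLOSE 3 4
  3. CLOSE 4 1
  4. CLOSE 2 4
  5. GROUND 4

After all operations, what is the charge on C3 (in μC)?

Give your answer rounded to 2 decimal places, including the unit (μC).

Answer: 3.16 μC

Derivation:
Initial: C1(5μF, Q=1μC, V=0.20V), C2(5μF, Q=11μC, V=2.20V), C3(2μF, Q=11μC, V=5.50V), C4(6μF, Q=2μC, V=0.33V)
Op 1: CLOSE 1-4: Q_total=3.00, C_total=11.00, V=0.27; Q1=1.36, Q4=1.64; dissipated=0.024
Op 2: CLOSE 3-4: Q_total=12.64, C_total=8.00, V=1.58; Q3=3.16, Q4=9.48; dissipated=20.493
Op 3: CLOSE 4-1: Q_total=10.84, C_total=11.00, V=0.99; Q4=5.91, Q1=4.93; dissipated=2.329
Op 4: CLOSE 2-4: Q_total=16.91, C_total=11.00, V=1.54; Q2=7.69, Q4=9.23; dissipated=2.011
Op 5: GROUND 4: Q4=0; energy lost=7.092
Final charges: Q1=4.93, Q2=7.69, Q3=3.16, Q4=0.00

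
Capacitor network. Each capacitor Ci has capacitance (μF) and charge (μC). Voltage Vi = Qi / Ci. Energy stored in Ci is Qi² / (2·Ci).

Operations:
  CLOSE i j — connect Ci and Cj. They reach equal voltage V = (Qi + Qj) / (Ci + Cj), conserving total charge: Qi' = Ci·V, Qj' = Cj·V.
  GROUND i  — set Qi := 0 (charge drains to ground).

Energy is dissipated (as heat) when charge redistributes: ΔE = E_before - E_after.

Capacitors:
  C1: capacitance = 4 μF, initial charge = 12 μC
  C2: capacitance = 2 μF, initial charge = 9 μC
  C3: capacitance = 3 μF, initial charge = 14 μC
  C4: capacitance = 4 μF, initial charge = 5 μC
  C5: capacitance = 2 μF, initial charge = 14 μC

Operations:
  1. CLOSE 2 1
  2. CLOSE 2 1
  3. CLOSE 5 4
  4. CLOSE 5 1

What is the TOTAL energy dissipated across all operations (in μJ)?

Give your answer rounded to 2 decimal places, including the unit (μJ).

Answer: 23.62 μJ

Derivation:
Initial: C1(4μF, Q=12μC, V=3.00V), C2(2μF, Q=9μC, V=4.50V), C3(3μF, Q=14μC, V=4.67V), C4(4μF, Q=5μC, V=1.25V), C5(2μF, Q=14μC, V=7.00V)
Op 1: CLOSE 2-1: Q_total=21.00, C_total=6.00, V=3.50; Q2=7.00, Q1=14.00; dissipated=1.500
Op 2: CLOSE 2-1: Q_total=21.00, C_total=6.00, V=3.50; Q2=7.00, Q1=14.00; dissipated=0.000
Op 3: CLOSE 5-4: Q_total=19.00, C_total=6.00, V=3.17; Q5=6.33, Q4=12.67; dissipated=22.042
Op 4: CLOSE 5-1: Q_total=20.33, C_total=6.00, V=3.39; Q5=6.78, Q1=13.56; dissipated=0.074
Total dissipated: 23.616 μJ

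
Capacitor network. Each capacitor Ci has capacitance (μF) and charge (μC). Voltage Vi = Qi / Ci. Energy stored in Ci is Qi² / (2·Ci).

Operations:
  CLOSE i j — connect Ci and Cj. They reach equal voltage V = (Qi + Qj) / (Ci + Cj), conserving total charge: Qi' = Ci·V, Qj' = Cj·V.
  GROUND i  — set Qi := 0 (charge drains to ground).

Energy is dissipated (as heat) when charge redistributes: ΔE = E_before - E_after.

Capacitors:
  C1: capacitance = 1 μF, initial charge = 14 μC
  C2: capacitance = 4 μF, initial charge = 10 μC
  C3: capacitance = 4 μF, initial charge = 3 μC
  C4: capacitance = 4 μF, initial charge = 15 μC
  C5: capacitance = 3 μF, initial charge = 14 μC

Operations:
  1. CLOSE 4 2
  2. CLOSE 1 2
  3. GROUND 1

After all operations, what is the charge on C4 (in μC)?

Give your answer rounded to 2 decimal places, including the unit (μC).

Initial: C1(1μF, Q=14μC, V=14.00V), C2(4μF, Q=10μC, V=2.50V), C3(4μF, Q=3μC, V=0.75V), C4(4μF, Q=15μC, V=3.75V), C5(3μF, Q=14μC, V=4.67V)
Op 1: CLOSE 4-2: Q_total=25.00, C_total=8.00, V=3.12; Q4=12.50, Q2=12.50; dissipated=1.562
Op 2: CLOSE 1-2: Q_total=26.50, C_total=5.00, V=5.30; Q1=5.30, Q2=21.20; dissipated=47.306
Op 3: GROUND 1: Q1=0; energy lost=14.045
Final charges: Q1=0.00, Q2=21.20, Q3=3.00, Q4=12.50, Q5=14.00

Answer: 12.50 μC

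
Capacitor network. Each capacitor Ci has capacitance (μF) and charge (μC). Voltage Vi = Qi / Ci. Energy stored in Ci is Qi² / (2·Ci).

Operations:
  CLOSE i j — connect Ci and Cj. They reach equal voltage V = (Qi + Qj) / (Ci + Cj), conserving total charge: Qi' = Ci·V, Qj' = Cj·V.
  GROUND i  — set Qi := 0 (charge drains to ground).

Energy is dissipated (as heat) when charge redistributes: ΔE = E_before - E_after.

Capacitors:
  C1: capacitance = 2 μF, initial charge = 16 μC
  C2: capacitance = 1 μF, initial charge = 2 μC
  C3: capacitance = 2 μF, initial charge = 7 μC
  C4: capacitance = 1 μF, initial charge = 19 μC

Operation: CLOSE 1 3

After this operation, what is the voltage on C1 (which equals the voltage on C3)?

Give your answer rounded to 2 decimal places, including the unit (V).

Answer: 5.75 V

Derivation:
Initial: C1(2μF, Q=16μC, V=8.00V), C2(1μF, Q=2μC, V=2.00V), C3(2μF, Q=7μC, V=3.50V), C4(1μF, Q=19μC, V=19.00V)
Op 1: CLOSE 1-3: Q_total=23.00, C_total=4.00, V=5.75; Q1=11.50, Q3=11.50; dissipated=10.125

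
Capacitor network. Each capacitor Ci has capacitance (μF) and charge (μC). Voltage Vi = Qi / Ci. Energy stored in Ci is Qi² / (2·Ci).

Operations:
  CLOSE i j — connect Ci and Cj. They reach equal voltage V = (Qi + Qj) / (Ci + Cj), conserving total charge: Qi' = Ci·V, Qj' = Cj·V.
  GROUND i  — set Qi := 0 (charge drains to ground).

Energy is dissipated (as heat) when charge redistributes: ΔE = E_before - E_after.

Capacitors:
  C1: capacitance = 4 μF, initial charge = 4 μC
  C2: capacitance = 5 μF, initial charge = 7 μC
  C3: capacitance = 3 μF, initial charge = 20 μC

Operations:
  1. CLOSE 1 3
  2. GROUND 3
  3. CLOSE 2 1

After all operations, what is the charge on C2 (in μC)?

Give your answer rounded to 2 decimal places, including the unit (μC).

Answer: 11.51 μC

Derivation:
Initial: C1(4μF, Q=4μC, V=1.00V), C2(5μF, Q=7μC, V=1.40V), C3(3μF, Q=20μC, V=6.67V)
Op 1: CLOSE 1-3: Q_total=24.00, C_total=7.00, V=3.43; Q1=13.71, Q3=10.29; dissipated=27.524
Op 2: GROUND 3: Q3=0; energy lost=17.633
Op 3: CLOSE 2-1: Q_total=20.71, C_total=9.00, V=2.30; Q2=11.51, Q1=9.21; dissipated=4.572
Final charges: Q1=9.21, Q2=11.51, Q3=0.00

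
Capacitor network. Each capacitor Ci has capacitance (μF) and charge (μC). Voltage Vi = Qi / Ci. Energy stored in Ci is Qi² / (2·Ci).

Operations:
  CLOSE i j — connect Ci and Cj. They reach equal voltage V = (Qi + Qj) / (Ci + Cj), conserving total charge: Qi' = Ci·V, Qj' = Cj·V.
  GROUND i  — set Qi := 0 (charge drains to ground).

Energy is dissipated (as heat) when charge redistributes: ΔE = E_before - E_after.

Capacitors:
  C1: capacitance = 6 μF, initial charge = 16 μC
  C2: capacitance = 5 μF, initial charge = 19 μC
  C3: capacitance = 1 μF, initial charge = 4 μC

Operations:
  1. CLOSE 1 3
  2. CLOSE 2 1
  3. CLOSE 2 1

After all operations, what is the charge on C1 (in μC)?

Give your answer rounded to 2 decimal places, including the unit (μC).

Answer: 19.71 μC

Derivation:
Initial: C1(6μF, Q=16μC, V=2.67V), C2(5μF, Q=19μC, V=3.80V), C3(1μF, Q=4μC, V=4.00V)
Op 1: CLOSE 1-3: Q_total=20.00, C_total=7.00, V=2.86; Q1=17.14, Q3=2.86; dissipated=0.762
Op 2: CLOSE 2-1: Q_total=36.14, C_total=11.00, V=3.29; Q2=16.43, Q1=19.71; dissipated=1.212
Op 3: CLOSE 2-1: Q_total=36.14, C_total=11.00, V=3.29; Q2=16.43, Q1=19.71; dissipated=0.000
Final charges: Q1=19.71, Q2=16.43, Q3=2.86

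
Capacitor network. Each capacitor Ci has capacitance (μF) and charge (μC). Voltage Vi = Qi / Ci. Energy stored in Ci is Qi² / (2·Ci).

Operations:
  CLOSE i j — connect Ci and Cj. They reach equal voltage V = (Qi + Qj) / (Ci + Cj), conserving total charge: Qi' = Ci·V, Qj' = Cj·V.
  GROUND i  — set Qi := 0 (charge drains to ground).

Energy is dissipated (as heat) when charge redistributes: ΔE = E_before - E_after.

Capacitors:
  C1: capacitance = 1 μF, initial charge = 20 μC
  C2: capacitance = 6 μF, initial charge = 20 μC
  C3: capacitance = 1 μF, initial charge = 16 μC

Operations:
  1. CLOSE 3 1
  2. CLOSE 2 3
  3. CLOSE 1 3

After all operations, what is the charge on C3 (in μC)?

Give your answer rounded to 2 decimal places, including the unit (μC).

Initial: C1(1μF, Q=20μC, V=20.00V), C2(6μF, Q=20μC, V=3.33V), C3(1μF, Q=16μC, V=16.00V)
Op 1: CLOSE 3-1: Q_total=36.00, C_total=2.00, V=18.00; Q3=18.00, Q1=18.00; dissipated=4.000
Op 2: CLOSE 2-3: Q_total=38.00, C_total=7.00, V=5.43; Q2=32.57, Q3=5.43; dissipated=92.190
Op 3: CLOSE 1-3: Q_total=23.43, C_total=2.00, V=11.71; Q1=11.71, Q3=11.71; dissipated=39.510
Final charges: Q1=11.71, Q2=32.57, Q3=11.71

Answer: 11.71 μC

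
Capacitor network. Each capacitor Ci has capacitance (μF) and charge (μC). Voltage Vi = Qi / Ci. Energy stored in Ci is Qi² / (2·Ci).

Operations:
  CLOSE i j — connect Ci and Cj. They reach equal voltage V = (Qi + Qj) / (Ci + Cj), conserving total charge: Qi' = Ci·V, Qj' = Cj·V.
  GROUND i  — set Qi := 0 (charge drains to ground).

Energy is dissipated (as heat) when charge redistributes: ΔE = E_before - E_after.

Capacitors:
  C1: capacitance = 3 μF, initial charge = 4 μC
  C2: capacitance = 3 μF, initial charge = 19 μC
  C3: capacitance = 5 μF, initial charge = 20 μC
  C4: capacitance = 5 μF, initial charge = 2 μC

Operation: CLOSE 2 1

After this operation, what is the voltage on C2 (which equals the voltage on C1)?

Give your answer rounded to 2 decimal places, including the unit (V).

Answer: 3.83 V

Derivation:
Initial: C1(3μF, Q=4μC, V=1.33V), C2(3μF, Q=19μC, V=6.33V), C3(5μF, Q=20μC, V=4.00V), C4(5μF, Q=2μC, V=0.40V)
Op 1: CLOSE 2-1: Q_total=23.00, C_total=6.00, V=3.83; Q2=11.50, Q1=11.50; dissipated=18.750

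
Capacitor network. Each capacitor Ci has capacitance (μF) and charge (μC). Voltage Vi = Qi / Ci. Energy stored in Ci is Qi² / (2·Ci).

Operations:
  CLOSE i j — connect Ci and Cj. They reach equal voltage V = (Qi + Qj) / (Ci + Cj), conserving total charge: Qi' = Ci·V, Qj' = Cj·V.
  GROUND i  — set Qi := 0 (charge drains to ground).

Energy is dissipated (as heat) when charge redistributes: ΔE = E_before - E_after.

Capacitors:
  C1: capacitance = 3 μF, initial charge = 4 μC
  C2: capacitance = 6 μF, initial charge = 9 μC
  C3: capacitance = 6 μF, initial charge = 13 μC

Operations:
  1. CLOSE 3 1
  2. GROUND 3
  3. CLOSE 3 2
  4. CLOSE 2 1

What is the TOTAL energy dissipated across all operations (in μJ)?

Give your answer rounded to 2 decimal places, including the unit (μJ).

Initial: C1(3μF, Q=4μC, V=1.33V), C2(6μF, Q=9μC, V=1.50V), C3(6μF, Q=13μC, V=2.17V)
Op 1: CLOSE 3-1: Q_total=17.00, C_total=9.00, V=1.89; Q3=11.33, Q1=5.67; dissipated=0.694
Op 2: GROUND 3: Q3=0; energy lost=10.704
Op 3: CLOSE 3-2: Q_total=9.00, C_total=12.00, V=0.75; Q3=4.50, Q2=4.50; dissipated=3.375
Op 4: CLOSE 2-1: Q_total=10.17, C_total=9.00, V=1.13; Q2=6.78, Q1=3.39; dissipated=1.297
Total dissipated: 16.070 μJ

Answer: 16.07 μJ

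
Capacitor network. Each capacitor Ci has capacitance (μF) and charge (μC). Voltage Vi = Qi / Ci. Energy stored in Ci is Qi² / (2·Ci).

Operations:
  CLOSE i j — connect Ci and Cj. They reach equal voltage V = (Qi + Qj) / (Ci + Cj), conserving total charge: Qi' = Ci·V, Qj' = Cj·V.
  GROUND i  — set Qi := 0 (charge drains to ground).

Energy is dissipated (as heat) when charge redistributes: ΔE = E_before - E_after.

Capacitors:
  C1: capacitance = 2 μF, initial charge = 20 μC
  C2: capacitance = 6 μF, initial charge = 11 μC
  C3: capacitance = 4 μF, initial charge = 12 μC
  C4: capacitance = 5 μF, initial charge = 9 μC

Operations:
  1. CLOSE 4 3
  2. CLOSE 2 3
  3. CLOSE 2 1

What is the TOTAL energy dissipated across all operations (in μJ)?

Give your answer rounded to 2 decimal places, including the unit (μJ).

Answer: 49.50 μJ

Derivation:
Initial: C1(2μF, Q=20μC, V=10.00V), C2(6μF, Q=11μC, V=1.83V), C3(4μF, Q=12μC, V=3.00V), C4(5μF, Q=9μC, V=1.80V)
Op 1: CLOSE 4-3: Q_total=21.00, C_total=9.00, V=2.33; Q4=11.67, Q3=9.33; dissipated=1.600
Op 2: CLOSE 2-3: Q_total=20.33, C_total=10.00, V=2.03; Q2=12.20, Q3=8.13; dissipated=0.300
Op 3: CLOSE 2-1: Q_total=32.20, C_total=8.00, V=4.03; Q2=24.15, Q1=8.05; dissipated=47.601
Total dissipated: 49.501 μJ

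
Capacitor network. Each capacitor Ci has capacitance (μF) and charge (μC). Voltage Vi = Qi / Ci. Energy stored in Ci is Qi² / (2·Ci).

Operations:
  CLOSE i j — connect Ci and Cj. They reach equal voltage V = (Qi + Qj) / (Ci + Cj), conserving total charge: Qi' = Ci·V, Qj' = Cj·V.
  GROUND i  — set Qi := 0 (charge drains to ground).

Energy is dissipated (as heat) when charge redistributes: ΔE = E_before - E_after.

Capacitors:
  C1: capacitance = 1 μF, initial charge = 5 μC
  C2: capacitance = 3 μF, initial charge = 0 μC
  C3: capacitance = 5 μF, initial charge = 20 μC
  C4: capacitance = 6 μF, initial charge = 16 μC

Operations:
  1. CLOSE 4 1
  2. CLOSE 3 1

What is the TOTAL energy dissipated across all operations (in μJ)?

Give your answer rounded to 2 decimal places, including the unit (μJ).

Initial: C1(1μF, Q=5μC, V=5.00V), C2(3μF, Q=0μC, V=0.00V), C3(5μF, Q=20μC, V=4.00V), C4(6μF, Q=16μC, V=2.67V)
Op 1: CLOSE 4-1: Q_total=21.00, C_total=7.00, V=3.00; Q4=18.00, Q1=3.00; dissipated=2.333
Op 2: CLOSE 3-1: Q_total=23.00, C_total=6.00, V=3.83; Q3=19.17, Q1=3.83; dissipated=0.417
Total dissipated: 2.750 μJ

Answer: 2.75 μJ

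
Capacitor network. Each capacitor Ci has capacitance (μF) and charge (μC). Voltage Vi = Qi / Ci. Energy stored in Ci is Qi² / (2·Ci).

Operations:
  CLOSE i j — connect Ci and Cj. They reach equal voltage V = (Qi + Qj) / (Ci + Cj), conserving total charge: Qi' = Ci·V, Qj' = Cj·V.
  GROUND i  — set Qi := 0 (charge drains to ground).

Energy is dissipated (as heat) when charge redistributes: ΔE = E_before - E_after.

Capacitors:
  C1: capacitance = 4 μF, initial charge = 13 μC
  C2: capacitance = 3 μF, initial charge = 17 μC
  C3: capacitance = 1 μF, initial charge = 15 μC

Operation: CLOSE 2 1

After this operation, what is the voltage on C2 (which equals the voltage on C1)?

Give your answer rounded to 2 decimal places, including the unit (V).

Answer: 4.29 V

Derivation:
Initial: C1(4μF, Q=13μC, V=3.25V), C2(3μF, Q=17μC, V=5.67V), C3(1μF, Q=15μC, V=15.00V)
Op 1: CLOSE 2-1: Q_total=30.00, C_total=7.00, V=4.29; Q2=12.86, Q1=17.14; dissipated=5.006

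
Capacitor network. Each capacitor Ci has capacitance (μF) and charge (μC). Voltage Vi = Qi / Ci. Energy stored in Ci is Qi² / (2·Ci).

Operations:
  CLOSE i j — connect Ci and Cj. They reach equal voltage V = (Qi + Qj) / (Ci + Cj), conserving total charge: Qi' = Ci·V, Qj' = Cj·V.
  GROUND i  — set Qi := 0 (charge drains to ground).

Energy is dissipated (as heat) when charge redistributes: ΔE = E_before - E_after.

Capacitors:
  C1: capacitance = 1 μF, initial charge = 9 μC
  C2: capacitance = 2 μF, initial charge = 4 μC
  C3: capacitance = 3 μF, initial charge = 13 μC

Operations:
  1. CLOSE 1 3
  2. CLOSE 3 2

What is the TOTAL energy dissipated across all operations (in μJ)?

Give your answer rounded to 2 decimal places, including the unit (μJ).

Answer: 15.52 μJ

Derivation:
Initial: C1(1μF, Q=9μC, V=9.00V), C2(2μF, Q=4μC, V=2.00V), C3(3μF, Q=13μC, V=4.33V)
Op 1: CLOSE 1-3: Q_total=22.00, C_total=4.00, V=5.50; Q1=5.50, Q3=16.50; dissipated=8.167
Op 2: CLOSE 3-2: Q_total=20.50, C_total=5.00, V=4.10; Q3=12.30, Q2=8.20; dissipated=7.350
Total dissipated: 15.517 μJ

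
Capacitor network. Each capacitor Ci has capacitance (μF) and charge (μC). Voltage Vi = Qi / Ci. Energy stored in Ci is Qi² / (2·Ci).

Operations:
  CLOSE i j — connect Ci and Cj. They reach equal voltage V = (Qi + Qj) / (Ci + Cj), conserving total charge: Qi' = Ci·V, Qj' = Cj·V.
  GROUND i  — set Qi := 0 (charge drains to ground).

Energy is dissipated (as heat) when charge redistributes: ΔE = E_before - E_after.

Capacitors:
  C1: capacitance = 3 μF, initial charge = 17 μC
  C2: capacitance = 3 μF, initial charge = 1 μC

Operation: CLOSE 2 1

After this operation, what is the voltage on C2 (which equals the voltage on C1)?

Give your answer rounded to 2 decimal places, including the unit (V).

Initial: C1(3μF, Q=17μC, V=5.67V), C2(3μF, Q=1μC, V=0.33V)
Op 1: CLOSE 2-1: Q_total=18.00, C_total=6.00, V=3.00; Q2=9.00, Q1=9.00; dissipated=21.333

Answer: 3.00 V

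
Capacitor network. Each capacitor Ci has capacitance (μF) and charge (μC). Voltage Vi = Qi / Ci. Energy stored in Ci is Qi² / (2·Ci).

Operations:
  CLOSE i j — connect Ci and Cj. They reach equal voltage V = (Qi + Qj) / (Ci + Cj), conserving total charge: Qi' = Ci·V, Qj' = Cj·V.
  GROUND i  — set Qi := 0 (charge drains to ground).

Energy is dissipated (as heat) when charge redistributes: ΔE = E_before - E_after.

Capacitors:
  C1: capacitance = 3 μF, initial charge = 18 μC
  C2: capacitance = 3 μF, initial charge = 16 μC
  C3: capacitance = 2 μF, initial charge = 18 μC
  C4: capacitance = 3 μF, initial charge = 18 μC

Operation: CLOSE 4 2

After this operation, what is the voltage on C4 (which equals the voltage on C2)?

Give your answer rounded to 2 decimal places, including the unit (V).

Initial: C1(3μF, Q=18μC, V=6.00V), C2(3μF, Q=16μC, V=5.33V), C3(2μF, Q=18μC, V=9.00V), C4(3μF, Q=18μC, V=6.00V)
Op 1: CLOSE 4-2: Q_total=34.00, C_total=6.00, V=5.67; Q4=17.00, Q2=17.00; dissipated=0.333

Answer: 5.67 V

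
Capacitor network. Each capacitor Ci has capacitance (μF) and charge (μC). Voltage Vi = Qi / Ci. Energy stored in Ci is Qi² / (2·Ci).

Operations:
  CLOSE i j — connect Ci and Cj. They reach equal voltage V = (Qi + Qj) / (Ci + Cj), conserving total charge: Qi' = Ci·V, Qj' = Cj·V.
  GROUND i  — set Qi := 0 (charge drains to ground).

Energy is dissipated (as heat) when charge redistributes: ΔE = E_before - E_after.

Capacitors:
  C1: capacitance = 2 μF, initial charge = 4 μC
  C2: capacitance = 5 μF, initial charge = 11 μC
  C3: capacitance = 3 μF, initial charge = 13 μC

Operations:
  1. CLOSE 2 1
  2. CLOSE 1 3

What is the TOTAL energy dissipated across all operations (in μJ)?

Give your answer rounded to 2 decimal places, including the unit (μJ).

Initial: C1(2μF, Q=4μC, V=2.00V), C2(5μF, Q=11μC, V=2.20V), C3(3μF, Q=13μC, V=4.33V)
Op 1: CLOSE 2-1: Q_total=15.00, C_total=7.00, V=2.14; Q2=10.71, Q1=4.29; dissipated=0.029
Op 2: CLOSE 1-3: Q_total=17.29, C_total=5.00, V=3.46; Q1=6.91, Q3=10.37; dissipated=2.879
Total dissipated: 2.907 μJ

Answer: 2.91 μJ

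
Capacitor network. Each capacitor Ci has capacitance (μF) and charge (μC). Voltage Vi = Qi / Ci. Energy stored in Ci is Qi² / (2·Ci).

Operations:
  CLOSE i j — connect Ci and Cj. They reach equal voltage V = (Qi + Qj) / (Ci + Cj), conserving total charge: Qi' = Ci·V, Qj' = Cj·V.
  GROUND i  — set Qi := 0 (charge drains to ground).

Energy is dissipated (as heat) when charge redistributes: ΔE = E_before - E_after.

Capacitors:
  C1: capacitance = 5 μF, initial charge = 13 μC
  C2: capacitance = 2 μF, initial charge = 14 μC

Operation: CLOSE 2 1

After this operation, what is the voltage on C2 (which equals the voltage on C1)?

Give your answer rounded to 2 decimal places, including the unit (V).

Initial: C1(5μF, Q=13μC, V=2.60V), C2(2μF, Q=14μC, V=7.00V)
Op 1: CLOSE 2-1: Q_total=27.00, C_total=7.00, V=3.86; Q2=7.71, Q1=19.29; dissipated=13.829

Answer: 3.86 V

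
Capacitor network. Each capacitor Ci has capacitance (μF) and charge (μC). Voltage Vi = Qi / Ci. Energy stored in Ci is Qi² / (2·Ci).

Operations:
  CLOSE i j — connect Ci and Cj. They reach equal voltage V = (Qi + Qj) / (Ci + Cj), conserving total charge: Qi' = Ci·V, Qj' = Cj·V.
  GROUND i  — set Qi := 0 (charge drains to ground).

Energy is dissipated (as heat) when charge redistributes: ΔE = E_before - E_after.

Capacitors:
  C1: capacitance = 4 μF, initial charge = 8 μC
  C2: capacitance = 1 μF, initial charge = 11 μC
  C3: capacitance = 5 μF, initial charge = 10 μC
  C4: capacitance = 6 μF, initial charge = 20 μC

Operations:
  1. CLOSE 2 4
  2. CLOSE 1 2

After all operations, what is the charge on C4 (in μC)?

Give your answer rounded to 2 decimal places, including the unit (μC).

Initial: C1(4μF, Q=8μC, V=2.00V), C2(1μF, Q=11μC, V=11.00V), C3(5μF, Q=10μC, V=2.00V), C4(6μF, Q=20μC, V=3.33V)
Op 1: CLOSE 2-4: Q_total=31.00, C_total=7.00, V=4.43; Q2=4.43, Q4=26.57; dissipated=25.190
Op 2: CLOSE 1-2: Q_total=12.43, C_total=5.00, V=2.49; Q1=9.94, Q2=2.49; dissipated=2.359
Final charges: Q1=9.94, Q2=2.49, Q3=10.00, Q4=26.57

Answer: 26.57 μC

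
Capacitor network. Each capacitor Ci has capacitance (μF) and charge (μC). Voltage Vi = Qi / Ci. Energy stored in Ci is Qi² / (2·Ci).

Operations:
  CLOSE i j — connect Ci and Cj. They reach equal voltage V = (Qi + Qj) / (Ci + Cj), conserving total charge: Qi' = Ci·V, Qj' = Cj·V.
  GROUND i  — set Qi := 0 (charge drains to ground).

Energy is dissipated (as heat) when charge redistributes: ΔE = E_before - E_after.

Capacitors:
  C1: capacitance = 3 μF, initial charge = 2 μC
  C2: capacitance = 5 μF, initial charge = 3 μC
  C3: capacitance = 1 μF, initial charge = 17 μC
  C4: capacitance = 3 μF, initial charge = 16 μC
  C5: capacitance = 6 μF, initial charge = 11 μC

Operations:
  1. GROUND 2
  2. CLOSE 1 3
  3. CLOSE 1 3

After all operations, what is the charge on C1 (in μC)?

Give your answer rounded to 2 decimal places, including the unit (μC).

Initial: C1(3μF, Q=2μC, V=0.67V), C2(5μF, Q=3μC, V=0.60V), C3(1μF, Q=17μC, V=17.00V), C4(3μF, Q=16μC, V=5.33V), C5(6μF, Q=11μC, V=1.83V)
Op 1: GROUND 2: Q2=0; energy lost=0.900
Op 2: CLOSE 1-3: Q_total=19.00, C_total=4.00, V=4.75; Q1=14.25, Q3=4.75; dissipated=100.042
Op 3: CLOSE 1-3: Q_total=19.00, C_total=4.00, V=4.75; Q1=14.25, Q3=4.75; dissipated=0.000
Final charges: Q1=14.25, Q2=0.00, Q3=4.75, Q4=16.00, Q5=11.00

Answer: 14.25 μC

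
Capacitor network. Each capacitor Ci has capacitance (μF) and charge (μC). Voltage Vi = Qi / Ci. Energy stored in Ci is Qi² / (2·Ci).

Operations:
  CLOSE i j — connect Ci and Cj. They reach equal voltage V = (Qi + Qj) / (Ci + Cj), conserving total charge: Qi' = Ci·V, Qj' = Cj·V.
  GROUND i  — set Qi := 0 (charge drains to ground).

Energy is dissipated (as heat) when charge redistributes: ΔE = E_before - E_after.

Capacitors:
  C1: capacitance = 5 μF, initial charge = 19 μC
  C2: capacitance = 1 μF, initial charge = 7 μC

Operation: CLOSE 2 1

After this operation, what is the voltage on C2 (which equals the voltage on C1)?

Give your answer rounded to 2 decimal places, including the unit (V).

Answer: 4.33 V

Derivation:
Initial: C1(5μF, Q=19μC, V=3.80V), C2(1μF, Q=7μC, V=7.00V)
Op 1: CLOSE 2-1: Q_total=26.00, C_total=6.00, V=4.33; Q2=4.33, Q1=21.67; dissipated=4.267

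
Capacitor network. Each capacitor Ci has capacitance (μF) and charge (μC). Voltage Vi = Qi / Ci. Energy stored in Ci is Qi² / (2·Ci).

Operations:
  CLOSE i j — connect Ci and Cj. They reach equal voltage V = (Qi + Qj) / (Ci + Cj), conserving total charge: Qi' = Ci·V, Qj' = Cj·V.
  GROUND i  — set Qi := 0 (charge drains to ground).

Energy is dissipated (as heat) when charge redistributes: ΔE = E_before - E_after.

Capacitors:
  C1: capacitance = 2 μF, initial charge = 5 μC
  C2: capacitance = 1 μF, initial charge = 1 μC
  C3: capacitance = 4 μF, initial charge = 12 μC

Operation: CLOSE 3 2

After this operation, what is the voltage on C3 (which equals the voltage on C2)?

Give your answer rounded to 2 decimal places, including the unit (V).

Answer: 2.60 V

Derivation:
Initial: C1(2μF, Q=5μC, V=2.50V), C2(1μF, Q=1μC, V=1.00V), C3(4μF, Q=12μC, V=3.00V)
Op 1: CLOSE 3-2: Q_total=13.00, C_total=5.00, V=2.60; Q3=10.40, Q2=2.60; dissipated=1.600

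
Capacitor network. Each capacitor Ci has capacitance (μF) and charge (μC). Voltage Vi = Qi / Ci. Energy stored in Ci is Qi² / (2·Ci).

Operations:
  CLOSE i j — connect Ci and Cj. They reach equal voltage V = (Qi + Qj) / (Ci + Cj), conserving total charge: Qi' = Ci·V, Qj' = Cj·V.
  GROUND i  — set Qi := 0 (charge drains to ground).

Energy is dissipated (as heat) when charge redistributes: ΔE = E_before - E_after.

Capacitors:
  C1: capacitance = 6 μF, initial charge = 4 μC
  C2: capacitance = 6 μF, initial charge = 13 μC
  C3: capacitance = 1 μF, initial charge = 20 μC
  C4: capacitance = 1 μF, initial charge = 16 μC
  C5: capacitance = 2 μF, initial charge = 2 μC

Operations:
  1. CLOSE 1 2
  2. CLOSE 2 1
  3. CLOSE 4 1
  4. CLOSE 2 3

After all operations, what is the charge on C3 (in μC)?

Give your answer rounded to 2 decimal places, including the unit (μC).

Initial: C1(6μF, Q=4μC, V=0.67V), C2(6μF, Q=13μC, V=2.17V), C3(1μF, Q=20μC, V=20.00V), C4(1μF, Q=16μC, V=16.00V), C5(2μF, Q=2μC, V=1.00V)
Op 1: CLOSE 1-2: Q_total=17.00, C_total=12.00, V=1.42; Q1=8.50, Q2=8.50; dissipated=3.375
Op 2: CLOSE 2-1: Q_total=17.00, C_total=12.00, V=1.42; Q2=8.50, Q1=8.50; dissipated=0.000
Op 3: CLOSE 4-1: Q_total=24.50, C_total=7.00, V=3.50; Q4=3.50, Q1=21.00; dissipated=91.146
Op 4: CLOSE 2-3: Q_total=28.50, C_total=7.00, V=4.07; Q2=24.43, Q3=4.07; dissipated=148.003
Final charges: Q1=21.00, Q2=24.43, Q3=4.07, Q4=3.50, Q5=2.00

Answer: 4.07 μC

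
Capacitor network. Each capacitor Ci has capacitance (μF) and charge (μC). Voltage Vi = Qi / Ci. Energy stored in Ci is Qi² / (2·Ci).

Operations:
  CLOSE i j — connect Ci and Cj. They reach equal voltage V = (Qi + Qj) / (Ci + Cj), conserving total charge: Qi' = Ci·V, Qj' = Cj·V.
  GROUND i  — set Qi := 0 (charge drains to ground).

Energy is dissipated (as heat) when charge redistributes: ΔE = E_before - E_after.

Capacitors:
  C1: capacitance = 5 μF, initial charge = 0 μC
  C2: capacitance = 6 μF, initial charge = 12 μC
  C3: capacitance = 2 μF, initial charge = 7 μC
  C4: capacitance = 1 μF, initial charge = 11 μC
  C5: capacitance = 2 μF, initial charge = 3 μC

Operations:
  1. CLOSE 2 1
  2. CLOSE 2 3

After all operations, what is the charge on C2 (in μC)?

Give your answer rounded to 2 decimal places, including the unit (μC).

Answer: 10.16 μC

Derivation:
Initial: C1(5μF, Q=0μC, V=0.00V), C2(6μF, Q=12μC, V=2.00V), C3(2μF, Q=7μC, V=3.50V), C4(1μF, Q=11μC, V=11.00V), C5(2μF, Q=3μC, V=1.50V)
Op 1: CLOSE 2-1: Q_total=12.00, C_total=11.00, V=1.09; Q2=6.55, Q1=5.45; dissipated=5.455
Op 2: CLOSE 2-3: Q_total=13.55, C_total=8.00, V=1.69; Q2=10.16, Q3=3.39; dissipated=4.353
Final charges: Q1=5.45, Q2=10.16, Q3=3.39, Q4=11.00, Q5=3.00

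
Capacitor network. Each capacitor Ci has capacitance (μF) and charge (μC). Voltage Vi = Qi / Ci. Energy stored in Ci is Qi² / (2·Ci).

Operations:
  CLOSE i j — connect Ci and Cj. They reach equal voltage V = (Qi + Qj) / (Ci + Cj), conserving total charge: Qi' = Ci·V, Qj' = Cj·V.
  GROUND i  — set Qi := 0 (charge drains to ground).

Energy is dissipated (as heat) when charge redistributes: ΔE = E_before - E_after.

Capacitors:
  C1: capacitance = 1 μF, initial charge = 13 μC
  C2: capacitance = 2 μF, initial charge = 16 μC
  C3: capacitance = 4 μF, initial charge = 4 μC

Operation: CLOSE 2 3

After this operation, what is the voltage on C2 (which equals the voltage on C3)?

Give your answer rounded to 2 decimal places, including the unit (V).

Answer: 3.33 V

Derivation:
Initial: C1(1μF, Q=13μC, V=13.00V), C2(2μF, Q=16μC, V=8.00V), C3(4μF, Q=4μC, V=1.00V)
Op 1: CLOSE 2-3: Q_total=20.00, C_total=6.00, V=3.33; Q2=6.67, Q3=13.33; dissipated=32.667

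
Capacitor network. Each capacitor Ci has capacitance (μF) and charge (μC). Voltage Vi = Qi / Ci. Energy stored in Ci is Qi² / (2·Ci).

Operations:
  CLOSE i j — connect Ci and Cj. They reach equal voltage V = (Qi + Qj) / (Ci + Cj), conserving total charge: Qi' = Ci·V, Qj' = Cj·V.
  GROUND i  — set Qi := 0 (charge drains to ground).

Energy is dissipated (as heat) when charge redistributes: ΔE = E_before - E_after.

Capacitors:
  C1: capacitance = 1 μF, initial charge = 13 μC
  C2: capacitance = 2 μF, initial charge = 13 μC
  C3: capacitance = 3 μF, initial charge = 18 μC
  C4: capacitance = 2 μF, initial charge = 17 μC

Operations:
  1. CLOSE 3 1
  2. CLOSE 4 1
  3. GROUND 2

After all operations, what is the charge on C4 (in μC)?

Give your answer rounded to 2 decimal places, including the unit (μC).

Initial: C1(1μF, Q=13μC, V=13.00V), C2(2μF, Q=13μC, V=6.50V), C3(3μF, Q=18μC, V=6.00V), C4(2μF, Q=17μC, V=8.50V)
Op 1: CLOSE 3-1: Q_total=31.00, C_total=4.00, V=7.75; Q3=23.25, Q1=7.75; dissipated=18.375
Op 2: CLOSE 4-1: Q_total=24.75, C_total=3.00, V=8.25; Q4=16.50, Q1=8.25; dissipated=0.188
Op 3: GROUND 2: Q2=0; energy lost=42.250
Final charges: Q1=8.25, Q2=0.00, Q3=23.25, Q4=16.50

Answer: 16.50 μC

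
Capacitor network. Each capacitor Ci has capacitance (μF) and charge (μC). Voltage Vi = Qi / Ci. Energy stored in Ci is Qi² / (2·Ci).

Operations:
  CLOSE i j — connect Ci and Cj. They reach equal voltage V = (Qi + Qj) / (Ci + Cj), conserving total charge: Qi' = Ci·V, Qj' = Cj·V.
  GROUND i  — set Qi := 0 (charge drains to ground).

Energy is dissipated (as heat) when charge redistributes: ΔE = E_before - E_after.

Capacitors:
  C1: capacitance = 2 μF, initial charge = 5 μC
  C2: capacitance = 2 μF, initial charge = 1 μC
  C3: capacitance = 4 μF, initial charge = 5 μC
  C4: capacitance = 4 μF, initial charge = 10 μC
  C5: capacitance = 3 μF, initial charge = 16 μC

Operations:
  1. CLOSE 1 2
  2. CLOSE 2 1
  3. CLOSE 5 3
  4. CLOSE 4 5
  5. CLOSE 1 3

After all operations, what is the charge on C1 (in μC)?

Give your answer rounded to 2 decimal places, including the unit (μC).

Initial: C1(2μF, Q=5μC, V=2.50V), C2(2μF, Q=1μC, V=0.50V), C3(4μF, Q=5μC, V=1.25V), C4(4μF, Q=10μC, V=2.50V), C5(3μF, Q=16μC, V=5.33V)
Op 1: CLOSE 1-2: Q_total=6.00, C_total=4.00, V=1.50; Q1=3.00, Q2=3.00; dissipated=2.000
Op 2: CLOSE 2-1: Q_total=6.00, C_total=4.00, V=1.50; Q2=3.00, Q1=3.00; dissipated=0.000
Op 3: CLOSE 5-3: Q_total=21.00, C_total=7.00, V=3.00; Q5=9.00, Q3=12.00; dissipated=14.292
Op 4: CLOSE 4-5: Q_total=19.00, C_total=7.00, V=2.71; Q4=10.86, Q5=8.14; dissipated=0.214
Op 5: CLOSE 1-3: Q_total=15.00, C_total=6.00, V=2.50; Q1=5.00, Q3=10.00; dissipated=1.500
Final charges: Q1=5.00, Q2=3.00, Q3=10.00, Q4=10.86, Q5=8.14

Answer: 5.00 μC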